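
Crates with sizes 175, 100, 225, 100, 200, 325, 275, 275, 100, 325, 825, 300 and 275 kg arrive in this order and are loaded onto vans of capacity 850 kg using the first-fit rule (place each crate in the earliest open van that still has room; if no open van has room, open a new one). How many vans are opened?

5

  175 → van 1 (new)  [load 175/850]
  100 → van 1  [load 275/850]
  225 → van 1  [load 500/850]
  100 → van 1  [load 600/850]
  200 → van 1  [load 800/850]
  325 → van 2 (new)  [load 325/850]
  275 → van 2  [load 600/850]
  275 → van 3 (new)  [load 275/850]
  100 → van 2  [load 700/850]
  325 → van 3  [load 600/850]
  825 → van 4 (new)  [load 825/850]
  300 → van 5 (new)  [load 300/850]
  275 → van 5  [load 575/850]
5 vans opened.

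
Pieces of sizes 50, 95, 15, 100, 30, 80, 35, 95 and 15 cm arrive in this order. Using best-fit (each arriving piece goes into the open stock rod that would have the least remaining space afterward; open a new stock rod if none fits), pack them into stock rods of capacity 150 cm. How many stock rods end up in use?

4

  50 → stock rod 1 (new)  [load 50/150]
  95 → stock rod 1  [load 145/150]
  15 → stock rod 2 (new)  [load 15/150]
  100 → stock rod 2  [load 115/150]
  30 → stock rod 2  [load 145/150]
  80 → stock rod 3 (new)  [load 80/150]
  35 → stock rod 3  [load 115/150]
  95 → stock rod 4 (new)  [load 95/150]
  15 → stock rod 3  [load 130/150]
4 stock rods opened.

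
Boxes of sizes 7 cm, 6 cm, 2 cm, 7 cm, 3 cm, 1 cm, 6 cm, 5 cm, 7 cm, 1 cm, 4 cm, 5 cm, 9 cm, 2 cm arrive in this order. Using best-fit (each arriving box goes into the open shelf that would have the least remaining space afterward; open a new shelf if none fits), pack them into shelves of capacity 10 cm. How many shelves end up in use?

  7 → shelf 1 (new)  [load 7/10]
  6 → shelf 2 (new)  [load 6/10]
  2 → shelf 1  [load 9/10]
  7 → shelf 3 (new)  [load 7/10]
  3 → shelf 3  [load 10/10]
  1 → shelf 1  [load 10/10]
  6 → shelf 4 (new)  [load 6/10]
  5 → shelf 5 (new)  [load 5/10]
  7 → shelf 6 (new)  [load 7/10]
  1 → shelf 6  [load 8/10]
  4 → shelf 2  [load 10/10]
  5 → shelf 5  [load 10/10]
  9 → shelf 7 (new)  [load 9/10]
  2 → shelf 6  [load 10/10]
7 shelves opened.

7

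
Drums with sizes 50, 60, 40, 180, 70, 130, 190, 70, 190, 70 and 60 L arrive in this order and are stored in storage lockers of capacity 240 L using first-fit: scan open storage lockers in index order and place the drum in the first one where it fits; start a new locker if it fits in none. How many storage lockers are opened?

6

  50 → locker 1 (new)  [load 50/240]
  60 → locker 1  [load 110/240]
  40 → locker 1  [load 150/240]
  180 → locker 2 (new)  [load 180/240]
  70 → locker 1  [load 220/240]
  130 → locker 3 (new)  [load 130/240]
  190 → locker 4 (new)  [load 190/240]
  70 → locker 3  [load 200/240]
  190 → locker 5 (new)  [load 190/240]
  70 → locker 6 (new)  [load 70/240]
  60 → locker 2  [load 240/240]
6 storage lockers opened.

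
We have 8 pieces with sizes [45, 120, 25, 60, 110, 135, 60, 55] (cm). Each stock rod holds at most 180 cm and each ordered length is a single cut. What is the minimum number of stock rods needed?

4

Total = 135 + 120 + 110 + 60 + 60 + 55 + 45 + 25 = 610 cm.
Lower bound: ⌈610/180⌉ = 4 stock rods.
A packing using 4 stock rods:
  stock rod 1: 135 + 45 = 180
  stock rod 2: 120 + 60 = 180
  stock rod 3: 110 + 60 = 170
  stock rod 4: 55 + 25 = 80
This matches the lower bound, so 4 is optimal.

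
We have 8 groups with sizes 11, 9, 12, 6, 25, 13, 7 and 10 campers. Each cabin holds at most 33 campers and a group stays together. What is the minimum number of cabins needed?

3

Total = 25 + 13 + 12 + 11 + 10 + 9 + 7 + 6 = 93 campers.
Lower bound: ⌈93/33⌉ = 3 cabins.
A packing using 3 cabins:
  cabin 1: 25 + 7 = 32
  cabin 2: 13 + 12 + 6 = 31
  cabin 3: 11 + 10 + 9 = 30
This matches the lower bound, so 3 is optimal.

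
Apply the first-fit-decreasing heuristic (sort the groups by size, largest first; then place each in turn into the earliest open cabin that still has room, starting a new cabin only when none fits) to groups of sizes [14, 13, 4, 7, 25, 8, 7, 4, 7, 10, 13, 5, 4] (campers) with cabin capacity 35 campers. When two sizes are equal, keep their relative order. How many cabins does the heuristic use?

Sorted descending: 25, 14, 13, 13, 10, 8, 7, 7, 7, 5, 4, 4, 4.
  25 → cabin 1 (new)  [load 25/35]
  14 → cabin 2 (new)  [load 14/35]
  13 → cabin 2  [load 27/35]
  13 → cabin 3 (new)  [load 13/35]
  10 → cabin 1  [load 35/35]
  8 → cabin 2  [load 35/35]
  7 → cabin 3  [load 20/35]
  7 → cabin 3  [load 27/35]
  7 → cabin 3  [load 34/35]
  5 → cabin 4 (new)  [load 5/35]
  4 → cabin 4  [load 9/35]
  4 → cabin 4  [load 13/35]
  4 → cabin 4  [load 17/35]
4 cabins opened.

4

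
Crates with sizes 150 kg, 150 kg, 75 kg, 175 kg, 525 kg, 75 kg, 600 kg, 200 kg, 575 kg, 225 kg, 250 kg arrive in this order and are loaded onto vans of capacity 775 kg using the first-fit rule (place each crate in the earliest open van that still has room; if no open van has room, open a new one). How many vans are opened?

  150 → van 1 (new)  [load 150/775]
  150 → van 1  [load 300/775]
  75 → van 1  [load 375/775]
  175 → van 1  [load 550/775]
  525 → van 2 (new)  [load 525/775]
  75 → van 1  [load 625/775]
  600 → van 3 (new)  [load 600/775]
  200 → van 2  [load 725/775]
  575 → van 4 (new)  [load 575/775]
  225 → van 5 (new)  [load 225/775]
  250 → van 5  [load 475/775]
5 vans opened.

5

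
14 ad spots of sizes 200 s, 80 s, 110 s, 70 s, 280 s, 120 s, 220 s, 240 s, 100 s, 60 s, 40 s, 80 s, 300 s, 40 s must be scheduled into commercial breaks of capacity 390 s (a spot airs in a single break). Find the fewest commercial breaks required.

6

Total = 300 + 280 + 240 + 220 + 200 + 120 + 110 + 100 + 80 + 80 + 70 + 60 + 40 + 40 = 1940 s.
Lower bound: ⌈1940/390⌉ = 5 commercial breaks.
A packing using 6 commercial breaks:
  break 1: 300 + 80 = 380
  break 2: 280 + 110 = 390
  break 3: 240 + 120 = 360
  break 4: 220 + 100 + 70 = 390
  break 5: 200 + 80 + 60 + 40 = 380
  break 6: 40 = 40
No arrangement into 5 commercial breaks stays within capacity, so 6 is optimal.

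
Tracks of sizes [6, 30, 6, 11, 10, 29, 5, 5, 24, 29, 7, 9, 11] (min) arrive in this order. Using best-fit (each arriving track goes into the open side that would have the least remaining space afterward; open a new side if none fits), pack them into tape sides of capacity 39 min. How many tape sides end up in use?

5

  6 → side 1 (new)  [load 6/39]
  30 → side 1  [load 36/39]
  6 → side 2 (new)  [load 6/39]
  11 → side 2  [load 17/39]
  10 → side 2  [load 27/39]
  29 → side 3 (new)  [load 29/39]
  5 → side 3  [load 34/39]
  5 → side 3  [load 39/39]
  24 → side 4 (new)  [load 24/39]
  29 → side 5 (new)  [load 29/39]
  7 → side 5  [load 36/39]
  9 → side 2  [load 36/39]
  11 → side 4  [load 35/39]
5 tape sides opened.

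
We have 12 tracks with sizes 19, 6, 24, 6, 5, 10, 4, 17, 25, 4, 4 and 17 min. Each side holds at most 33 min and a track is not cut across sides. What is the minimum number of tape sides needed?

Total = 25 + 24 + 19 + 17 + 17 + 10 + 6 + 6 + 5 + 4 + 4 + 4 = 141 min.
Lower bound: ⌈141/33⌉ = 5 tape sides.
A packing using 5 tape sides:
  side 1: 25 + 6 = 31
  side 2: 24 + 6 = 30
  side 3: 19 + 10 + 4 = 33
  side 4: 17 + 5 + 4 + 4 = 30
  side 5: 17 = 17
This matches the lower bound, so 5 is optimal.

5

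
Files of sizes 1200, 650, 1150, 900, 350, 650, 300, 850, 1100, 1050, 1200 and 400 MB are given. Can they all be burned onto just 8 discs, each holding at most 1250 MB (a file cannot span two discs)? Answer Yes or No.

No

Total = 9800 MB; ⌈9800/1250⌉ = 8.
9 files each exceed half the capacity and cannot share a disc, forcing at least 9 discs.
At least 9 discs are required, but only 8 are allowed.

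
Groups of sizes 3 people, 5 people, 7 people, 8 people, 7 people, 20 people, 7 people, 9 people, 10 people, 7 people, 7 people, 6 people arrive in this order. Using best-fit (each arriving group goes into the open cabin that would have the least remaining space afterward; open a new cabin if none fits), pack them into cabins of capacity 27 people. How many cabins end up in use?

  3 → cabin 1 (new)  [load 3/27]
  5 → cabin 1  [load 8/27]
  7 → cabin 1  [load 15/27]
  8 → cabin 1  [load 23/27]
  7 → cabin 2 (new)  [load 7/27]
  20 → cabin 2  [load 27/27]
  7 → cabin 3 (new)  [load 7/27]
  9 → cabin 3  [load 16/27]
  10 → cabin 3  [load 26/27]
  7 → cabin 4 (new)  [load 7/27]
  7 → cabin 4  [load 14/27]
  6 → cabin 4  [load 20/27]
4 cabins opened.

4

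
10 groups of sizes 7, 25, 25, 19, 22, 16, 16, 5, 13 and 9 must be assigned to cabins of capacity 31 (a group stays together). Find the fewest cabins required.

6

Total = 25 + 25 + 22 + 19 + 16 + 16 + 13 + 9 + 7 + 5 = 157.
Lower bound: ⌈157/31⌉ = 6 cabins.
A packing using 6 cabins:
  cabin 1: 25 + 5 = 30
  cabin 2: 25 = 25
  cabin 3: 22 + 9 = 31
  cabin 4: 19 + 7 = 26
  cabin 5: 16 + 13 = 29
  cabin 6: 16 = 16
This matches the lower bound, so 6 is optimal.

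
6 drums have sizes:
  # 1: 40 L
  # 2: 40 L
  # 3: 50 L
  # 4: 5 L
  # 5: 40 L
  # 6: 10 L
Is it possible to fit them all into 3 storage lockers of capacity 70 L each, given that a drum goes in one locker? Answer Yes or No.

No

Total = 185 L; ⌈185/70⌉ = 3.
4 drums each exceed half the capacity and cannot share a locker, forcing at least 4 storage lockers.
At least 4 storage lockers are required, but only 3 are allowed.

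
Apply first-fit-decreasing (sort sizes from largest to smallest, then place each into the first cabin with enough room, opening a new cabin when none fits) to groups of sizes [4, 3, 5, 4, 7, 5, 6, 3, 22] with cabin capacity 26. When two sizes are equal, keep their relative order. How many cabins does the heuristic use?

Sorted descending: 22, 7, 6, 5, 5, 4, 4, 3, 3.
  22 → cabin 1 (new)  [load 22/26]
  7 → cabin 2 (new)  [load 7/26]
  6 → cabin 2  [load 13/26]
  5 → cabin 2  [load 18/26]
  5 → cabin 2  [load 23/26]
  4 → cabin 1  [load 26/26]
  4 → cabin 3 (new)  [load 4/26]
  3 → cabin 2  [load 26/26]
  3 → cabin 3  [load 7/26]
3 cabins opened.

3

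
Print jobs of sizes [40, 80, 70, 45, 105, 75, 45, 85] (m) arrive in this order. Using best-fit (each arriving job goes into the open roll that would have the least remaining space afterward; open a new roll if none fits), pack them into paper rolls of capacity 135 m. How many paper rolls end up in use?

5

  40 → roll 1 (new)  [load 40/135]
  80 → roll 1  [load 120/135]
  70 → roll 2 (new)  [load 70/135]
  45 → roll 2  [load 115/135]
  105 → roll 3 (new)  [load 105/135]
  75 → roll 4 (new)  [load 75/135]
  45 → roll 4  [load 120/135]
  85 → roll 5 (new)  [load 85/135]
5 paper rolls opened.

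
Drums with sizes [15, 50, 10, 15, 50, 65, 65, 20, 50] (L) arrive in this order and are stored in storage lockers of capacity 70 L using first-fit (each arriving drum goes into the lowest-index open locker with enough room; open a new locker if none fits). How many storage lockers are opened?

  15 → locker 1 (new)  [load 15/70]
  50 → locker 1  [load 65/70]
  10 → locker 2 (new)  [load 10/70]
  15 → locker 2  [load 25/70]
  50 → locker 3 (new)  [load 50/70]
  65 → locker 4 (new)  [load 65/70]
  65 → locker 5 (new)  [load 65/70]
  20 → locker 2  [load 45/70]
  50 → locker 6 (new)  [load 50/70]
6 storage lockers opened.

6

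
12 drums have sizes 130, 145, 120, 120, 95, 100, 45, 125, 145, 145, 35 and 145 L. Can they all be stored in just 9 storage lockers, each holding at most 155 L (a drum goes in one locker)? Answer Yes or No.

No

Total = 1350 L; ⌈1350/155⌉ = 9.
10 drums each exceed half the capacity and cannot share a locker, forcing at least 10 storage lockers.
At least 10 storage lockers are required, but only 9 are allowed.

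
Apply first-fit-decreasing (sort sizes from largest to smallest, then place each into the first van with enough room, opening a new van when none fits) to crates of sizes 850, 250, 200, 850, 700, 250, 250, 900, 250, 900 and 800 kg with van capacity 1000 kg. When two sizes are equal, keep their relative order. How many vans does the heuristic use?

7

Sorted descending: 900, 900, 850, 850, 800, 700, 250, 250, 250, 250, 200.
  900 → van 1 (new)  [load 900/1000]
  900 → van 2 (new)  [load 900/1000]
  850 → van 3 (new)  [load 850/1000]
  850 → van 4 (new)  [load 850/1000]
  800 → van 5 (new)  [load 800/1000]
  700 → van 6 (new)  [load 700/1000]
  250 → van 6  [load 950/1000]
  250 → van 7 (new)  [load 250/1000]
  250 → van 7  [load 500/1000]
  250 → van 7  [load 750/1000]
  200 → van 5  [load 1000/1000]
7 vans opened.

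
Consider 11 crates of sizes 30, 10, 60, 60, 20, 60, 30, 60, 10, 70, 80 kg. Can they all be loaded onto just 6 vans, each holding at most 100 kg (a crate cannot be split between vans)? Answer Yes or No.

Yes

A valid assignment using 6 vans:
  van 1: 80 + 20 = 100
  van 2: 70 + 30 = 100
  van 3: 60 + 30 + 10 = 100
  van 4: 60 + 10 = 70
  van 5: 60 = 60
  van 6: 60 = 60
Every load is within 100 kg, so 6 vans suffice.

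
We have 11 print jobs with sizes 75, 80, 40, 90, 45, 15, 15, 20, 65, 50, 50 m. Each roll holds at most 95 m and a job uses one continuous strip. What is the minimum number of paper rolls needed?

Total = 90 + 80 + 75 + 65 + 50 + 50 + 45 + 40 + 20 + 15 + 15 = 545 m.
Lower bound: ⌈545/95⌉ = 6 paper rolls.
A packing using 6 paper rolls:
  roll 1: 90 = 90
  roll 2: 80 + 15 = 95
  roll 3: 75 + 20 = 95
  roll 4: 65 + 15 = 80
  roll 5: 50 + 45 = 95
  roll 6: 50 + 40 = 90
This matches the lower bound, so 6 is optimal.

6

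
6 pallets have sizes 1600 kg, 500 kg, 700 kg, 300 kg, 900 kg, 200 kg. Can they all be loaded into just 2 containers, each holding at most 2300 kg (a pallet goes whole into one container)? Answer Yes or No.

A valid assignment using 2 containers:
  container 1: 1600 + 700 = 2300
  container 2: 900 + 500 + 300 + 200 = 1900
Every load is within 2300 kg, so 2 containers suffice.

Yes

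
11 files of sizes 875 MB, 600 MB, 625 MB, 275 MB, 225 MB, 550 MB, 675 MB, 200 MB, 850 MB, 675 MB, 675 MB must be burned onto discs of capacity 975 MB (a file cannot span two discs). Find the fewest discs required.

8

Total = 875 + 850 + 675 + 675 + 675 + 625 + 600 + 550 + 275 + 225 + 200 = 6225 MB.
Lower bound: ⌈6225/975⌉ = 7 discs.
Also, 8 files each exceed 975/2 MB, and no two of those can share a disc, so at least 8 discs are needed.
A packing using 8 discs:
  disc 1: 875 = 875
  disc 2: 850 = 850
  disc 3: 675 + 275 = 950
  disc 4: 675 + 225 = 900
  disc 5: 675 + 200 = 875
  disc 6: 625 = 625
  disc 7: 600 = 600
  disc 8: 550 = 550
This matches the lower bound, so 8 is optimal.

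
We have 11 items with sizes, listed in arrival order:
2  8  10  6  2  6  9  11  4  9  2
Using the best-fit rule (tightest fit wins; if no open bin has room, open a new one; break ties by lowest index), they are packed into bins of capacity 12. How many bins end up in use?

  2 → bin 1 (new)  [load 2/12]
  8 → bin 1  [load 10/12]
  10 → bin 2 (new)  [load 10/12]
  6 → bin 3 (new)  [load 6/12]
  2 → bin 1  [load 12/12]
  6 → bin 3  [load 12/12]
  9 → bin 4 (new)  [load 9/12]
  11 → bin 5 (new)  [load 11/12]
  4 → bin 6 (new)  [load 4/12]
  9 → bin 7 (new)  [load 9/12]
  2 → bin 2  [load 12/12]
7 bins opened.

7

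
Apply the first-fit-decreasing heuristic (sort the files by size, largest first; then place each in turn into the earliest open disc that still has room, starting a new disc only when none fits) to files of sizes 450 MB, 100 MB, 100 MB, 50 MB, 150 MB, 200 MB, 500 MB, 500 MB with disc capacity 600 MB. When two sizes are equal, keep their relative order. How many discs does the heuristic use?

Sorted descending: 500, 500, 450, 200, 150, 100, 100, 50.
  500 → disc 1 (new)  [load 500/600]
  500 → disc 2 (new)  [load 500/600]
  450 → disc 3 (new)  [load 450/600]
  200 → disc 4 (new)  [load 200/600]
  150 → disc 3  [load 600/600]
  100 → disc 1  [load 600/600]
  100 → disc 2  [load 600/600]
  50 → disc 4  [load 250/600]
4 discs opened.

4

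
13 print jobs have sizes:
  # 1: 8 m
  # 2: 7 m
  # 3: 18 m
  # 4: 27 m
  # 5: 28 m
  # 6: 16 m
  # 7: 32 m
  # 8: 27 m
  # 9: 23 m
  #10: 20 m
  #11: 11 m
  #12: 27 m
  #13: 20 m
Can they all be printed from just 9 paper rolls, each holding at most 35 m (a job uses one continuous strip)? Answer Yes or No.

Yes

A valid assignment using 9 paper rolls:
  roll 1: 32 = 32
  roll 2: 28 + 7 = 35
  roll 3: 27 + 8 = 35
  roll 4: 27 = 27
  roll 5: 27 = 27
  roll 6: 23 + 11 = 34
  roll 7: 20 = 20
  roll 8: 20 = 20
  roll 9: 18 + 16 = 34
Every load is within 35 m, so 9 paper rolls suffice.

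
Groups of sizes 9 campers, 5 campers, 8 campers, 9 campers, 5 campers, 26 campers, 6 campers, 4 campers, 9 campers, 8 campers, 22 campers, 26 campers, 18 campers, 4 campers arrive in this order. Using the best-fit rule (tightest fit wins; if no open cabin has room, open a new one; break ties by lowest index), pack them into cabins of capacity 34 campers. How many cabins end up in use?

6

  9 → cabin 1 (new)  [load 9/34]
  5 → cabin 1  [load 14/34]
  8 → cabin 1  [load 22/34]
  9 → cabin 1  [load 31/34]
  5 → cabin 2 (new)  [load 5/34]
  26 → cabin 2  [load 31/34]
  6 → cabin 3 (new)  [load 6/34]
  4 → cabin 3  [load 10/34]
  9 → cabin 3  [load 19/34]
  8 → cabin 3  [load 27/34]
  22 → cabin 4 (new)  [load 22/34]
  26 → cabin 5 (new)  [load 26/34]
  18 → cabin 6 (new)  [load 18/34]
  4 → cabin 3  [load 31/34]
6 cabins opened.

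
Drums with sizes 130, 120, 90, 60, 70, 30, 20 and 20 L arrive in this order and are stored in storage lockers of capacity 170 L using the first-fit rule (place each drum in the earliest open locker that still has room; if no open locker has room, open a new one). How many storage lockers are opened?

  130 → locker 1 (new)  [load 130/170]
  120 → locker 2 (new)  [load 120/170]
  90 → locker 3 (new)  [load 90/170]
  60 → locker 3  [load 150/170]
  70 → locker 4 (new)  [load 70/170]
  30 → locker 1  [load 160/170]
  20 → locker 2  [load 140/170]
  20 → locker 2  [load 160/170]
4 storage lockers opened.

4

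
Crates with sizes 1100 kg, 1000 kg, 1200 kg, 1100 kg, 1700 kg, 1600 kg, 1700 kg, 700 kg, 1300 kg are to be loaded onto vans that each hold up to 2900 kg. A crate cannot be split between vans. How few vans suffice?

4

Total = 1700 + 1700 + 1600 + 1300 + 1200 + 1100 + 1100 + 1000 + 700 = 11400 kg.
Lower bound: ⌈11400/2900⌉ = 4 vans.
A packing using 4 vans:
  van 1: 1700 + 1200 = 2900
  van 2: 1700 + 1100 = 2800
  van 3: 1600 + 1300 = 2900
  van 4: 1100 + 1000 + 700 = 2800
This matches the lower bound, so 4 is optimal.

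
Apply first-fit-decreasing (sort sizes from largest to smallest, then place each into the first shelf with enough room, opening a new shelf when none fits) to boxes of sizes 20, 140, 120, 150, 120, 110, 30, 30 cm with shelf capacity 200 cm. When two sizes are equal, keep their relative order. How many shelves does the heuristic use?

5

Sorted descending: 150, 140, 120, 120, 110, 30, 30, 20.
  150 → shelf 1 (new)  [load 150/200]
  140 → shelf 2 (new)  [load 140/200]
  120 → shelf 3 (new)  [load 120/200]
  120 → shelf 4 (new)  [load 120/200]
  110 → shelf 5 (new)  [load 110/200]
  30 → shelf 1  [load 180/200]
  30 → shelf 2  [load 170/200]
  20 → shelf 1  [load 200/200]
5 shelves opened.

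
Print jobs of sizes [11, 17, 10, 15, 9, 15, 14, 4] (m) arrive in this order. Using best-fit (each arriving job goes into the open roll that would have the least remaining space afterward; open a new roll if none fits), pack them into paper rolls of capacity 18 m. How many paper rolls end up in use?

  11 → roll 1 (new)  [load 11/18]
  17 → roll 2 (new)  [load 17/18]
  10 → roll 3 (new)  [load 10/18]
  15 → roll 4 (new)  [load 15/18]
  9 → roll 5 (new)  [load 9/18]
  15 → roll 6 (new)  [load 15/18]
  14 → roll 7 (new)  [load 14/18]
  4 → roll 7  [load 18/18]
7 paper rolls opened.

7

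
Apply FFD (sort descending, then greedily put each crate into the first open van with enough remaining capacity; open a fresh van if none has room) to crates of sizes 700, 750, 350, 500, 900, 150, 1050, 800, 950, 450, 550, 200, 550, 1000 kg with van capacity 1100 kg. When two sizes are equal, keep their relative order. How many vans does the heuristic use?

Sorted descending: 1050, 1000, 950, 900, 800, 750, 700, 550, 550, 500, 450, 350, 200, 150.
  1050 → van 1 (new)  [load 1050/1100]
  1000 → van 2 (new)  [load 1000/1100]
  950 → van 3 (new)  [load 950/1100]
  900 → van 4 (new)  [load 900/1100]
  800 → van 5 (new)  [load 800/1100]
  750 → van 6 (new)  [load 750/1100]
  700 → van 7 (new)  [load 700/1100]
  550 → van 8 (new)  [load 550/1100]
  550 → van 8  [load 1100/1100]
  500 → van 9 (new)  [load 500/1100]
  450 → van 9  [load 950/1100]
  350 → van 6  [load 1100/1100]
  200 → van 4  [load 1100/1100]
  150 → van 3  [load 1100/1100]
9 vans opened.

9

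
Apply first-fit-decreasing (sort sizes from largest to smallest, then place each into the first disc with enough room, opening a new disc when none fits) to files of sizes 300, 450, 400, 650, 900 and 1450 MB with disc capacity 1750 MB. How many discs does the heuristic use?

Sorted descending: 1450, 900, 650, 450, 400, 300.
  1450 → disc 1 (new)  [load 1450/1750]
  900 → disc 2 (new)  [load 900/1750]
  650 → disc 2  [load 1550/1750]
  450 → disc 3 (new)  [load 450/1750]
  400 → disc 3  [load 850/1750]
  300 → disc 1  [load 1750/1750]
3 discs opened.

3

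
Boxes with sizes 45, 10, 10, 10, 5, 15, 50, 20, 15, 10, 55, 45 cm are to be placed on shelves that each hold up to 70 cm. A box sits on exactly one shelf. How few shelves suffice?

Total = 55 + 50 + 45 + 45 + 20 + 15 + 15 + 10 + 10 + 10 + 10 + 5 = 290 cm.
Lower bound: ⌈290/70⌉ = 5 shelves.
A packing using 5 shelves:
  shelf 1: 55 + 15 = 70
  shelf 2: 50 + 20 = 70
  shelf 3: 45 + 15 + 10 = 70
  shelf 4: 45 + 10 + 10 + 5 = 70
  shelf 5: 10 = 10
This matches the lower bound, so 5 is optimal.

5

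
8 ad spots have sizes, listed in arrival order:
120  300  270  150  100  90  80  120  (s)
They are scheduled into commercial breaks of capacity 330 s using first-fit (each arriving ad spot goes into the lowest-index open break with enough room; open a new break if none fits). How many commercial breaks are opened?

  120 → break 1 (new)  [load 120/330]
  300 → break 2 (new)  [load 300/330]
  270 → break 3 (new)  [load 270/330]
  150 → break 1  [load 270/330]
  100 → break 4 (new)  [load 100/330]
  90 → break 4  [load 190/330]
  80 → break 4  [load 270/330]
  120 → break 5 (new)  [load 120/330]
5 commercial breaks opened.

5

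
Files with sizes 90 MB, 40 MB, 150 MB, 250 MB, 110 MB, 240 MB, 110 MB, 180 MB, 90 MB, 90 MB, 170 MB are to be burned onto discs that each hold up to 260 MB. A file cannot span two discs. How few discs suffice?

7

Total = 250 + 240 + 180 + 170 + 150 + 110 + 110 + 90 + 90 + 90 + 40 = 1520 MB.
Lower bound: ⌈1520/260⌉ = 6 discs.
A packing using 7 discs:
  disc 1: 250 = 250
  disc 2: 240 = 240
  disc 3: 180 + 40 = 220
  disc 4: 170 + 90 = 260
  disc 5: 150 + 110 = 260
  disc 6: 110 + 90 = 200
  disc 7: 90 = 90
No arrangement into 6 discs stays within capacity, so 7 is optimal.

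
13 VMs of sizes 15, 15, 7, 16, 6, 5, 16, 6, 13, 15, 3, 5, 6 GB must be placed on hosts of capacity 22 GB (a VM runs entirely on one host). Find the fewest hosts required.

6

Total = 16 + 16 + 15 + 15 + 15 + 13 + 7 + 6 + 6 + 6 + 5 + 5 + 3 = 128 GB.
Lower bound: ⌈128/22⌉ = 6 hosts.
A packing using 6 hosts:
  host 1: 16 + 6 = 22
  host 2: 16 + 6 = 22
  host 3: 15 + 7 = 22
  host 4: 15 + 6 = 21
  host 5: 15 + 5 = 20
  host 6: 13 + 5 + 3 = 21
This matches the lower bound, so 6 is optimal.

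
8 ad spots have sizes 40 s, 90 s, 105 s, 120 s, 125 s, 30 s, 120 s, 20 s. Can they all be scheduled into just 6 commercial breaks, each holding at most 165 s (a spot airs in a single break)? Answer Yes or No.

A valid assignment using 5 commercial breaks:
  break 1: 125 + 40 = 165
  break 2: 120 + 30 = 150
  break 3: 120 + 20 = 140
  break 4: 105 = 105
  break 5: 90 = 90
That uses only 5 ≤ 6, so 6 commercial breaks are enough.

Yes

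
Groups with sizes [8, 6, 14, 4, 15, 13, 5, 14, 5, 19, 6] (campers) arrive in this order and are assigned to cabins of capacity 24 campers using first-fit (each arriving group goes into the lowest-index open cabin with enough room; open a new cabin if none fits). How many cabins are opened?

6

  8 → cabin 1 (new)  [load 8/24]
  6 → cabin 1  [load 14/24]
  14 → cabin 2 (new)  [load 14/24]
  4 → cabin 1  [load 18/24]
  15 → cabin 3 (new)  [load 15/24]
  13 → cabin 4 (new)  [load 13/24]
  5 → cabin 1  [load 23/24]
  14 → cabin 5 (new)  [load 14/24]
  5 → cabin 2  [load 19/24]
  19 → cabin 6 (new)  [load 19/24]
  6 → cabin 3  [load 21/24]
6 cabins opened.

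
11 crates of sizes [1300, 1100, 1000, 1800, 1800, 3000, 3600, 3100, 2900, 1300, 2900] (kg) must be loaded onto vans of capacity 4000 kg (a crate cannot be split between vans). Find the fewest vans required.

Total = 3600 + 3100 + 3000 + 2900 + 2900 + 1800 + 1800 + 1300 + 1300 + 1100 + 1000 = 23800 kg.
Lower bound: ⌈23800/4000⌉ = 6 vans.
A packing using 7 vans:
  van 1: 3600 = 3600
  van 2: 3100 = 3100
  van 3: 3000 + 1000 = 4000
  van 4: 2900 + 1100 = 4000
  van 5: 2900 = 2900
  van 6: 1800 + 1800 = 3600
  van 7: 1300 + 1300 = 2600
No arrangement into 6 vans stays within capacity, so 7 is optimal.

7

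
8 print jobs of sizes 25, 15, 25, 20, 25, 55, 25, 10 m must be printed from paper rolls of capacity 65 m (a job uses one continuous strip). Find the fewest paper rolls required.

4

Total = 55 + 25 + 25 + 25 + 25 + 20 + 15 + 10 = 200 m.
Lower bound: ⌈200/65⌉ = 4 paper rolls.
A packing using 4 paper rolls:
  roll 1: 55 + 10 = 65
  roll 2: 25 + 25 + 15 = 65
  roll 3: 25 + 25 = 50
  roll 4: 20 = 20
This matches the lower bound, so 4 is optimal.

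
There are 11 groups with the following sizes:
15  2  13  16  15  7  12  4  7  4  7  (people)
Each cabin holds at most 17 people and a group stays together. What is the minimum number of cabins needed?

Total = 16 + 15 + 15 + 13 + 12 + 7 + 7 + 7 + 4 + 4 + 2 = 102 people.
Lower bound: ⌈102/17⌉ = 6 cabins.
A packing using 7 cabins:
  cabin 1: 16 = 16
  cabin 2: 15 + 2 = 17
  cabin 3: 15 = 15
  cabin 4: 13 + 4 = 17
  cabin 5: 12 + 4 = 16
  cabin 6: 7 + 7 = 14
  cabin 7: 7 = 7
No arrangement into 6 cabins stays within capacity, so 7 is optimal.

7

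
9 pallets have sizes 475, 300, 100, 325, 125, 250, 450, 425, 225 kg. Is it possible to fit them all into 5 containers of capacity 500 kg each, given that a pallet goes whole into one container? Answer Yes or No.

Total = 2675 kg; ⌈2675/500⌉ = 6.
At least 6 containers are required, but only 5 are allowed.

No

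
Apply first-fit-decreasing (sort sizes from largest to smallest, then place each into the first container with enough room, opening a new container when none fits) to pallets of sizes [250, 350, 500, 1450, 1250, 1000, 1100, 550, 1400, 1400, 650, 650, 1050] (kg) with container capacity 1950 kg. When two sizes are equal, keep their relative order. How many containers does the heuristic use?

Sorted descending: 1450, 1400, 1400, 1250, 1100, 1050, 1000, 650, 650, 550, 500, 350, 250.
  1450 → container 1 (new)  [load 1450/1950]
  1400 → container 2 (new)  [load 1400/1950]
  1400 → container 3 (new)  [load 1400/1950]
  1250 → container 4 (new)  [load 1250/1950]
  1100 → container 5 (new)  [load 1100/1950]
  1050 → container 6 (new)  [load 1050/1950]
  1000 → container 7 (new)  [load 1000/1950]
  650 → container 4  [load 1900/1950]
  650 → container 5  [load 1750/1950]
  550 → container 2  [load 1950/1950]
  500 → container 1  [load 1950/1950]
  350 → container 3  [load 1750/1950]
  250 → container 6  [load 1300/1950]
7 containers opened.

7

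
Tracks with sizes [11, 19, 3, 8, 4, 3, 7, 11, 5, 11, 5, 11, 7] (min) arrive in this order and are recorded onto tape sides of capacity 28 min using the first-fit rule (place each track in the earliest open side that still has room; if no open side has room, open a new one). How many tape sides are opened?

5

  11 → side 1 (new)  [load 11/28]
  19 → side 2 (new)  [load 19/28]
  3 → side 1  [load 14/28]
  8 → side 1  [load 22/28]
  4 → side 1  [load 26/28]
  3 → side 2  [load 22/28]
  7 → side 3 (new)  [load 7/28]
  11 → side 3  [load 18/28]
  5 → side 2  [load 27/28]
  11 → side 4 (new)  [load 11/28]
  5 → side 3  [load 23/28]
  11 → side 4  [load 22/28]
  7 → side 5 (new)  [load 7/28]
5 tape sides opened.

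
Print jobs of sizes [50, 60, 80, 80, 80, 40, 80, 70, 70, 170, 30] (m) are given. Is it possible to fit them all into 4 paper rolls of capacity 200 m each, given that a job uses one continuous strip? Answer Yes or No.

Total = 810 m; ⌈810/200⌉ = 5.
At least 5 paper rolls are required, but only 4 are allowed.

No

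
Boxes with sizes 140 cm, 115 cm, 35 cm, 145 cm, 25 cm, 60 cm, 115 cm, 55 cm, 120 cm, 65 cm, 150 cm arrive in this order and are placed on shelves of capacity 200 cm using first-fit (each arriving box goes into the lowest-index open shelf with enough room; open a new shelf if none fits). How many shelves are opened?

  140 → shelf 1 (new)  [load 140/200]
  115 → shelf 2 (new)  [load 115/200]
  35 → shelf 1  [load 175/200]
  145 → shelf 3 (new)  [load 145/200]
  25 → shelf 1  [load 200/200]
  60 → shelf 2  [load 175/200]
  115 → shelf 4 (new)  [load 115/200]
  55 → shelf 3  [load 200/200]
  120 → shelf 5 (new)  [load 120/200]
  65 → shelf 4  [load 180/200]
  150 → shelf 6 (new)  [load 150/200]
6 shelves opened.

6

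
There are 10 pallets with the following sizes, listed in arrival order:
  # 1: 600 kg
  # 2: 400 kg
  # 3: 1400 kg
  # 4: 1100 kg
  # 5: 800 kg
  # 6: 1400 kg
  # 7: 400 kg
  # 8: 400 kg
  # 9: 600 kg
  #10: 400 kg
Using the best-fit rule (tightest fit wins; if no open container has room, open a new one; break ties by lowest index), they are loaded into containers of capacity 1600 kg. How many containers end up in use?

6

  600 → container 1 (new)  [load 600/1600]
  400 → container 1  [load 1000/1600]
  1400 → container 2 (new)  [load 1400/1600]
  1100 → container 3 (new)  [load 1100/1600]
  800 → container 4 (new)  [load 800/1600]
  1400 → container 5 (new)  [load 1400/1600]
  400 → container 3  [load 1500/1600]
  400 → container 1  [load 1400/1600]
  600 → container 4  [load 1400/1600]
  400 → container 6 (new)  [load 400/1600]
6 containers opened.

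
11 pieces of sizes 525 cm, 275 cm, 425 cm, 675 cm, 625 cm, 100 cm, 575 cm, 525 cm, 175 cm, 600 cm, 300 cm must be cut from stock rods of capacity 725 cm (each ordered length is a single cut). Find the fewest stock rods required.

8

Total = 675 + 625 + 600 + 575 + 525 + 525 + 425 + 300 + 275 + 175 + 100 = 4800 cm.
Lower bound: ⌈4800/725⌉ = 7 stock rods.
A packing using 8 stock rods:
  stock rod 1: 675 = 675
  stock rod 2: 625 + 100 = 725
  stock rod 3: 600 = 600
  stock rod 4: 575 = 575
  stock rod 5: 525 + 175 = 700
  stock rod 6: 525 = 525
  stock rod 7: 425 + 300 = 725
  stock rod 8: 275 = 275
No arrangement into 7 stock rods stays within capacity, so 8 is optimal.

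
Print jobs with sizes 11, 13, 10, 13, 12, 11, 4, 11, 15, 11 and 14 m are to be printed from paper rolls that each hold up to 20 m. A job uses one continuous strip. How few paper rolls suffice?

10

Total = 15 + 14 + 13 + 13 + 12 + 11 + 11 + 11 + 11 + 10 + 4 = 125 m.
Lower bound: ⌈125/20⌉ = 7 paper rolls.
Also, 9 print jobs each exceed 10 m, and no two of those can share a roll, so at least 9 paper rolls are needed.
A packing using 10 paper rolls:
  roll 1: 15 + 4 = 19
  roll 2: 14 = 14
  roll 3: 13 = 13
  roll 4: 13 = 13
  roll 5: 12 = 12
  roll 6: 11 = 11
  roll 7: 11 = 11
  roll 8: 11 = 11
  roll 9: 11 = 11
  roll 10: 10 = 10
No arrangement into 9 paper rolls stays within capacity, so 10 is optimal.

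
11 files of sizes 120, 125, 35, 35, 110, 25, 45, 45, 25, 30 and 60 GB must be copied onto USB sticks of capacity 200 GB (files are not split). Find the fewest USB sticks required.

4

Total = 125 + 120 + 110 + 60 + 45 + 45 + 35 + 35 + 30 + 25 + 25 = 655 GB.
Lower bound: ⌈655/200⌉ = 4 USB sticks.
A packing using 4 USB sticks:
  USB stick 1: 125 + 60 = 185
  USB stick 2: 120 + 45 + 35 = 200
  USB stick 3: 110 + 45 + 35 = 190
  USB stick 4: 30 + 25 + 25 = 80
This matches the lower bound, so 4 is optimal.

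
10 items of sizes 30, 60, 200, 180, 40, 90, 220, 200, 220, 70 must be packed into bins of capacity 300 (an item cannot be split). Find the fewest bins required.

5

Total = 220 + 220 + 200 + 200 + 180 + 90 + 70 + 60 + 40 + 30 = 1310.
Lower bound: ⌈1310/300⌉ = 5 bins.
A packing using 5 bins:
  bin 1: 220 + 70 = 290
  bin 2: 220 + 60 = 280
  bin 3: 200 + 90 = 290
  bin 4: 200 + 40 + 30 = 270
  bin 5: 180 = 180
This matches the lower bound, so 5 is optimal.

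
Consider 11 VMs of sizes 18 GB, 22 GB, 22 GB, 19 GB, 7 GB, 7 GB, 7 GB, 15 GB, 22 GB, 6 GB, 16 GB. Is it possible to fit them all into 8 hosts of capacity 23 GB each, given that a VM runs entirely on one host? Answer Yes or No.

A valid assignment using 8 hosts:
  host 1: 22 = 22
  host 2: 22 = 22
  host 3: 22 = 22
  host 4: 19 = 19
  host 5: 18 = 18
  host 6: 16 + 7 = 23
  host 7: 15 + 7 = 22
  host 8: 7 + 6 = 13
Every load is within 23 GB, so 8 hosts suffice.

Yes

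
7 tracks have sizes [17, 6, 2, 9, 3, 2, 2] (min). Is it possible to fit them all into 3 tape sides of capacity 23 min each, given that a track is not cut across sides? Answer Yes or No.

Yes

A valid assignment using 2 tape sides:
  side 1: 17 + 6 = 23
  side 2: 9 + 3 + 2 + 2 + 2 = 18
That uses only 2 ≤ 3, so 3 tape sides are enough.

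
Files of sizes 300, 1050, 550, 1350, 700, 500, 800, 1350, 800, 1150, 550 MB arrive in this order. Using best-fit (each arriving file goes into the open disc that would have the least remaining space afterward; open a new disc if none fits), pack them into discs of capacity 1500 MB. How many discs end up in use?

7

  300 → disc 1 (new)  [load 300/1500]
  1050 → disc 1  [load 1350/1500]
  550 → disc 2 (new)  [load 550/1500]
  1350 → disc 3 (new)  [load 1350/1500]
  700 → disc 2  [load 1250/1500]
  500 → disc 4 (new)  [load 500/1500]
  800 → disc 4  [load 1300/1500]
  1350 → disc 5 (new)  [load 1350/1500]
  800 → disc 6 (new)  [load 800/1500]
  1150 → disc 7 (new)  [load 1150/1500]
  550 → disc 6  [load 1350/1500]
7 discs opened.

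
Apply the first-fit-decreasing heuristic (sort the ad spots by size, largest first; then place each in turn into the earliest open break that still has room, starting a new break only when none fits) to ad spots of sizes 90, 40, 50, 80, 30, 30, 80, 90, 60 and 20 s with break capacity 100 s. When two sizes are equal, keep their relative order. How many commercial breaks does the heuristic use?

7

Sorted descending: 90, 90, 80, 80, 60, 50, 40, 30, 30, 20.
  90 → break 1 (new)  [load 90/100]
  90 → break 2 (new)  [load 90/100]
  80 → break 3 (new)  [load 80/100]
  80 → break 4 (new)  [load 80/100]
  60 → break 5 (new)  [load 60/100]
  50 → break 6 (new)  [load 50/100]
  40 → break 5  [load 100/100]
  30 → break 6  [load 80/100]
  30 → break 7 (new)  [load 30/100]
  20 → break 3  [load 100/100]
7 commercial breaks opened.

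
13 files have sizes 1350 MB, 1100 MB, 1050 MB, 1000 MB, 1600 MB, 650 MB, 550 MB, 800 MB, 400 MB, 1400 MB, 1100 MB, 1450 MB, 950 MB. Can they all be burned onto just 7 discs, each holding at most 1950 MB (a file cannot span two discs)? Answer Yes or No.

Total = 13400 MB; ⌈13400/1950⌉ = 7.
8 files each exceed half the capacity and cannot share a disc, forcing at least 8 discs.
At least 8 discs are required, but only 7 are allowed.

No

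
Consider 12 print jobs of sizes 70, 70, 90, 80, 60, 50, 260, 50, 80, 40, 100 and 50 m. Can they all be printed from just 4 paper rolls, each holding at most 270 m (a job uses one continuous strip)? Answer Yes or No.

A valid assignment using 4 paper rolls:
  roll 1: 260 = 260
  roll 2: 100 + 90 + 80 = 270
  roll 3: 80 + 70 + 70 + 50 = 270
  roll 4: 60 + 50 + 50 + 40 = 200
Every load is within 270 m, so 4 paper rolls suffice.

Yes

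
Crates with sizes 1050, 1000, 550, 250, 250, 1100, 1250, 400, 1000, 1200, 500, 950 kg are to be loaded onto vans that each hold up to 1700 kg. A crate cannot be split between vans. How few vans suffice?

7

Total = 1250 + 1200 + 1100 + 1050 + 1000 + 1000 + 950 + 550 + 500 + 400 + 250 + 250 = 9500 kg.
Lower bound: ⌈9500/1700⌉ = 6 vans.
Also, 7 crates each exceed 850 kg, and no two of those can share a van, so at least 7 vans are needed.
A packing using 7 vans:
  van 1: 1250 + 400 = 1650
  van 2: 1200 + 500 = 1700
  van 3: 1100 + 550 = 1650
  van 4: 1050 + 250 + 250 = 1550
  van 5: 1000 = 1000
  van 6: 1000 = 1000
  van 7: 950 = 950
This matches the lower bound, so 7 is optimal.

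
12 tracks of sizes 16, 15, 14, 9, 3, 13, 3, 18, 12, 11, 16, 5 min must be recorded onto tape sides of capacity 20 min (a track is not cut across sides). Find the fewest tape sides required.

8

Total = 18 + 16 + 16 + 15 + 14 + 13 + 12 + 11 + 9 + 5 + 3 + 3 = 135 min.
Lower bound: ⌈135/20⌉ = 7 tape sides.
Also, 8 tracks each exceed 10 min, and no two of those can share a side, so at least 8 tape sides are needed.
A packing using 8 tape sides:
  side 1: 18 = 18
  side 2: 16 + 3 = 19
  side 3: 16 + 3 = 19
  side 4: 15 + 5 = 20
  side 5: 14 = 14
  side 6: 13 = 13
  side 7: 12 = 12
  side 8: 11 + 9 = 20
This matches the lower bound, so 8 is optimal.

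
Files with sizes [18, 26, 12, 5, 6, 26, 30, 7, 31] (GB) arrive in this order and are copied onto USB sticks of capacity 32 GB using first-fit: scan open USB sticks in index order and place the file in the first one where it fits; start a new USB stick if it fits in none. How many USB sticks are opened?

6

  18 → USB stick 1 (new)  [load 18/32]
  26 → USB stick 2 (new)  [load 26/32]
  12 → USB stick 1  [load 30/32]
  5 → USB stick 2  [load 31/32]
  6 → USB stick 3 (new)  [load 6/32]
  26 → USB stick 3  [load 32/32]
  30 → USB stick 4 (new)  [load 30/32]
  7 → USB stick 5 (new)  [load 7/32]
  31 → USB stick 6 (new)  [load 31/32]
6 USB sticks opened.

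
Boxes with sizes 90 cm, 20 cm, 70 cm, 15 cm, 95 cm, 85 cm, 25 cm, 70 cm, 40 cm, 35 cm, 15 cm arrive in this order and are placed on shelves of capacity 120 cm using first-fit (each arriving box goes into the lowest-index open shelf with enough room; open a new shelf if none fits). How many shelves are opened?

5

  90 → shelf 1 (new)  [load 90/120]
  20 → shelf 1  [load 110/120]
  70 → shelf 2 (new)  [load 70/120]
  15 → shelf 2  [load 85/120]
  95 → shelf 3 (new)  [load 95/120]
  85 → shelf 4 (new)  [load 85/120]
  25 → shelf 2  [load 110/120]
  70 → shelf 5 (new)  [load 70/120]
  40 → shelf 5  [load 110/120]
  35 → shelf 4  [load 120/120]
  15 → shelf 3  [load 110/120]
5 shelves opened.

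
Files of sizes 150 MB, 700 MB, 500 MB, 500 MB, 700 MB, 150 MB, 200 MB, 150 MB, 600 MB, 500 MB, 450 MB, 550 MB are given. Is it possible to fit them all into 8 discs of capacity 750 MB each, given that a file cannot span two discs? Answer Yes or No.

A valid assignment using 8 discs:
  disc 1: 700 = 700
  disc 2: 700 = 700
  disc 3: 600 + 150 = 750
  disc 4: 550 + 200 = 750
  disc 5: 500 + 150 = 650
  disc 6: 500 + 150 = 650
  disc 7: 500 = 500
  disc 8: 450 = 450
Every load is within 750 MB, so 8 discs suffice.

Yes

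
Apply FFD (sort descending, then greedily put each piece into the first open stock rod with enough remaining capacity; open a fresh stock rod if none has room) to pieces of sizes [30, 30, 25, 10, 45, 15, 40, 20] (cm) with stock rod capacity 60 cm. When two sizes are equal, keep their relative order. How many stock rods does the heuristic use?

4

Sorted descending: 45, 40, 30, 30, 25, 20, 15, 10.
  45 → stock rod 1 (new)  [load 45/60]
  40 → stock rod 2 (new)  [load 40/60]
  30 → stock rod 3 (new)  [load 30/60]
  30 → stock rod 3  [load 60/60]
  25 → stock rod 4 (new)  [load 25/60]
  20 → stock rod 2  [load 60/60]
  15 → stock rod 1  [load 60/60]
  10 → stock rod 4  [load 35/60]
4 stock rods opened.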